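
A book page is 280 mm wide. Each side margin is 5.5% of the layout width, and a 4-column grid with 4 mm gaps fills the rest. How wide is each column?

59.3 mm

Each margin = 5.5% of 280 = 15.4 mm; content = 280 − 2·15.4 = 249.2 mm.
4c + 3·4 = 249.2 → 4c = 237.2 → c = 59.3 mm.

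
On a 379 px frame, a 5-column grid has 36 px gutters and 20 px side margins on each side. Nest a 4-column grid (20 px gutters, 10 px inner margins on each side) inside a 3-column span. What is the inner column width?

Outer content = 379 − 2·20 = 339 px.
Subtracting 4 gutters of 36 leaves 195 for 5 columns, so c = 39 px.
3 columns plus 2 gutters: 117 + 72 = 189 px.
Inner content = 189 − 2·10 = 169 px.
4 columns + 3 gutters: 4d + 3·20 = 169.
4d = 169 − 60 = 109, so d = 27.25 px.

27.25 px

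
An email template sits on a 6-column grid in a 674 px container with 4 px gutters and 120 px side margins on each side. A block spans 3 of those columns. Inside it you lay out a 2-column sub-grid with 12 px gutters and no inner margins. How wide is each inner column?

101.5 px

Inside the margins: 674 − 240 = 434 px.
Subtracting 5 gutters of 4 leaves 414 for 6 columns, so c = 69 px.
Span of 3: 3·69 + 2·4 = 207 + 8 = 215 px.
Subtracting 1 gutter of 12 leaves 203 for 2 columns, so d = 101.5 px.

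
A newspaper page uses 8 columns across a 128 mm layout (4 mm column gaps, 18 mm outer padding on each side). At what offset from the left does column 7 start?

90 mm

Content = 128 − 2·18 = 92 mm.
8 columns + 7 column gaps: 8c + 7·4 = 92.
8c = 92 − 28 = 64, so c = 8 mm.
Before column 7: the margin + 6 columns + 6 column gaps.
Offset = 18 + 6·(8 + 4) = 18 + 72 = 90 mm.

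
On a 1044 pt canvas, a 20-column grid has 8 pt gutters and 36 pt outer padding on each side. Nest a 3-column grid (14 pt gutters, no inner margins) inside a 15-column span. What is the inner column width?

233 pt

Subtract both margins: 1044 − 2·36 = 972 pt.
20c + 19·8 = 972 → 20c = 820 → c = 41 pt.
15 columns plus 14 gutters: 615 + 112 = 727 pt.
727 − 2·14 = 699; ÷3 gives d = 233 pt.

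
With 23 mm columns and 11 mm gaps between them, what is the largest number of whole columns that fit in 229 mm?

Each extra column adds 23 + 11 = 34 mm.
(229 + 11) / 34 = 7.06, so 7 columns fit.

7 columns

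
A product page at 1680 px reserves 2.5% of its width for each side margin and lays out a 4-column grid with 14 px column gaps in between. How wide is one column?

388.5 px

Each margin = 2.5% of 1680 = 42 px; content = 1680 − 2·42 = 1596 px.
4c + 3·14 = 1596 → 4c = 1554 → c = 388.5 px.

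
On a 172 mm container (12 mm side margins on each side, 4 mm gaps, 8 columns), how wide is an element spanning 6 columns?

110 mm

Take off 24 mm of margins, leaving 148 mm.
8 columns + 7 gaps: 8c + 7·4 = 148.
8c = 148 − 28 = 120, so c = 15 mm.
Span of 6: 6·15 + 5·4 = 90 + 20 = 110 mm.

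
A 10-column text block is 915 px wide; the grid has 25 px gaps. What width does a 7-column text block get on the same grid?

10c + 9·25 = 915 → 10c = 690 → c = 69 px.
7-column span = 7·69 + 6·25 = 633 px.

633 px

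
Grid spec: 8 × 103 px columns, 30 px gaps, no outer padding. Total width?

1034 px

Total width: 8·103 + 7·30 = 1034 px.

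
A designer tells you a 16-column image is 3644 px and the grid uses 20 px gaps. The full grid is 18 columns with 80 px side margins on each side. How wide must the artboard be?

4262 px

16 columns + 15 gaps: 16c + 15·20 = 3644.
16c = 3644 − 300 = 3344, so c = 209 px.
Artboard = 2·80 + 18·209 + 17·20 = 160 + 3762 + 340 = 4262 px.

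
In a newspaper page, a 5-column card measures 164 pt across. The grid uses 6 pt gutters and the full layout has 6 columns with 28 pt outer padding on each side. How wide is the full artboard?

5 columns + 4 gutters: 5c + 4·6 = 164.
5c = 164 − 24 = 140, so c = 28 pt.
Artboard = 2·28 + 6·28 + 5·6 = 56 + 168 + 30 = 254 pt.

254 pt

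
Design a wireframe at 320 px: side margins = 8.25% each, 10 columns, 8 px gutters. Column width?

320 × (1 − 2·8.25%) = 320 × 83.5% = 267.2 px for the columns.
267.2 − 9·8 = 195.2; ÷10 gives c = 19.52 px.

19.52 px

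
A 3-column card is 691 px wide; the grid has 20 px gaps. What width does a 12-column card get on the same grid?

691 − 2·20 = 651; ÷3 gives c = 217 px.
Span of 12: 12·217 + 11·20 = 2604 + 220 = 2824 px.

2824 px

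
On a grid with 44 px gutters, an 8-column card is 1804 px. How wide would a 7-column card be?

1804 − 7·44 = 1496; ÷8 gives c = 187 px.
7-column span = 7·187 + 6·44 = 1573 px.

1573 px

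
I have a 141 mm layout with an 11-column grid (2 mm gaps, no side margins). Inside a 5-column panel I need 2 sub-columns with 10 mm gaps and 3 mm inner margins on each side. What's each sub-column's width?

23.5 mm

141 − 10·2 = 121; ÷11 gives c = 11 mm.
5 columns plus 4 gaps: 55 + 8 = 63 mm.
Inner content = 63 − 2·3 = 57 mm.
57 − 1·10 = 47; ÷2 gives d = 23.5 mm.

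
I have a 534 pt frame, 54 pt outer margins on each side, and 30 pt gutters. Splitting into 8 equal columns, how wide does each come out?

Subtract both margins: 534 − 2·54 = 426 pt.
426 − 7·30 = 216; ÷8 gives c = 27 pt.

27 pt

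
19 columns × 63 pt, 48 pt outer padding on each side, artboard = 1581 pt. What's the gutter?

16 pt

Content width = 1581 − 2·48 = 1485 pt.
19·63 + 18g = 1485 → 18g = 288 → g = 16 pt.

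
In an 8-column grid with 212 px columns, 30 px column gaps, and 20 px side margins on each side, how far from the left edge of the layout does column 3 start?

Column 3 starts at margin + 2·(column + gutter) = 20 + 2·242 = 504 px.

504 px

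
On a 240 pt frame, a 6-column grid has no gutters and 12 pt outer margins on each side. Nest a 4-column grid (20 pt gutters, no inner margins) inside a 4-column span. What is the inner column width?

Subtract both margins: 240 − 2·12 = 216 pt.
216 / 6 = 36 pt per column.
With no gutters, 4 columns span 4·36 = 144 pt.
4d + 3·20 = 144 → 4d = 84 → d = 21 pt.

21 pt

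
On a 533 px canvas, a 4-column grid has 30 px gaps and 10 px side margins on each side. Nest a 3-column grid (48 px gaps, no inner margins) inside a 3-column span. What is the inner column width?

Inside the margins: 533 − 20 = 513 px.
4c + 3·30 = 513 → 4c = 423 → c = 105.75 px.
Span of 3: 3·105.75 + 2·30 = 317.25 + 60 = 377.25 px.
377.25 − 2·48 = 281.25; ÷3 gives d = 93.75 px.

93.75 px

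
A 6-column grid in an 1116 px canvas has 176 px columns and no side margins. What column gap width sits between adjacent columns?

6 columns take 6·176 = 1056 px; remaining 60 splits into 5 column gaps.
g = 60 / 5 = 12 px.

12 px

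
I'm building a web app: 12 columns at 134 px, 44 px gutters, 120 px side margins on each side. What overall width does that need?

Layout = 2·120 + 12·134 + 11·44 = 240 + 1608 + 484 = 2332 px.

2332 px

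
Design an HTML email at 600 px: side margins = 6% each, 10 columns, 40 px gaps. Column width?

Each margin = 6% of 600 = 36 px; content = 600 − 2·36 = 528 px.
Subtracting 9 gaps of 40 leaves 168 for 10 columns, so c = 16.8 px.

16.8 px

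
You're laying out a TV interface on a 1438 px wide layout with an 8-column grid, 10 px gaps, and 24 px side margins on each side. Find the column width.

165 px

Content width = 1438 − 2·24 = 1390 px.
Subtracting 7 gaps of 10 leaves 1320 for 8 columns, so c = 165 px.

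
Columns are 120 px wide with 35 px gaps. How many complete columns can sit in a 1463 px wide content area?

9 columns

k columns need k·120 + (k−1)·35 = k·155 − 35.
k·155 − 35 ≤ 1463 → k ≤ 1498 / 155 ≈ 9.66, so k = 9.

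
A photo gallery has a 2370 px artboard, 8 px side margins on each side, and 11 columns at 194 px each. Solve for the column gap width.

Content width = 2370 − 2·8 = 2354 px.
11 columns take 11·194 = 2134 px; remaining 220 splits into 10 column gaps.
g = 220 / 10 = 22 px.

22 px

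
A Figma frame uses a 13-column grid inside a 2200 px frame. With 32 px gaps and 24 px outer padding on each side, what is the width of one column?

136 px

Take off 48 px of margins, leaving 2152 px.
2152 − 12·32 = 1768; ÷13 gives c = 136 px.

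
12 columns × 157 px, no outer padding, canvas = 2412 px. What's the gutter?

48 px

12 columns take 12·157 = 1884 px; remaining 528 splits into 11 gutters.
g = 528 / 11 = 48 px.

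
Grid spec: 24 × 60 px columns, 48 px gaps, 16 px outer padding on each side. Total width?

Container = 2·16 + 24·60 + 23·48 = 32 + 1440 + 1104 = 2576 px.

2576 px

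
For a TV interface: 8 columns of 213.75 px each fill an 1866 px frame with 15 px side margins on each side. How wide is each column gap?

Take off 30 px of margins, leaving 1836 px.
8·213.75 + 7g = 1836 → 7g = 126 → g = 18 px.

18 px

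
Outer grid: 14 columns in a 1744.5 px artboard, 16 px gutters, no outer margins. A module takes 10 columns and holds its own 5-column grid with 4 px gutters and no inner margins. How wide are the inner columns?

Subtracting 13 gutters of 16 leaves 1536.5 for 14 columns, so c = 109.75 px.
10-column span = 10·109.75 + 9·16 = 1241.5 px.
5d + 4·4 = 1241.5 → 5d = 1225.5 → d = 245.1 px.

245.1 px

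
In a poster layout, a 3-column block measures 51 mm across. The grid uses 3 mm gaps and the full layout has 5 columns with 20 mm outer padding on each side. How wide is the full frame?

Subtracting 2 gaps of 3 leaves 45 for 3 columns, so c = 15 mm.
Frame = 2·20 + 5·15 + 4·3 = 40 + 75 + 12 = 127 mm.

127 mm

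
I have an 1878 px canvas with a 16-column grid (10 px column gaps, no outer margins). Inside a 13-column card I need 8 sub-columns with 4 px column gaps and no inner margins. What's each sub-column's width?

Subtracting 15 column gaps of 10 leaves 1728 for 16 columns, so c = 108 px.
Span of 13: 13·108 + 12·10 = 1404 + 120 = 1524 px.
Subtracting 7 column gaps of 4 leaves 1496 for 8 columns, so d = 187 px.

187 px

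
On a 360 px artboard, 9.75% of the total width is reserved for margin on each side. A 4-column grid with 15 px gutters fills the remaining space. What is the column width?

61.2 px

Each margin = 9.75% of 360 = 35.1 px; content = 360 − 2·35.1 = 289.8 px.
4 columns + 3 gutters: 4c + 3·15 = 289.8.
4c = 289.8 − 45 = 244.8, so c = 61.2 px.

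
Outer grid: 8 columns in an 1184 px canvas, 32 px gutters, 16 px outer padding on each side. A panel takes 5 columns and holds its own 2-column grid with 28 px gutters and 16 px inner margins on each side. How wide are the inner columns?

Outer content = 1184 − 2·16 = 1152 px.
8 columns + 7 gutters: 8c + 7·32 = 1152.
8c = 1152 − 224 = 928, so c = 116 px.
5-column span = 5·116 + 4·32 = 708 px.
Inner content = 708 − 2·16 = 676 px.
676 − 1·28 = 648; ÷2 gives d = 324 px.

324 px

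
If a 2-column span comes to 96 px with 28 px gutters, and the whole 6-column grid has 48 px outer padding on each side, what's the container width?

440 px

2c + 1·28 = 96 → 2c = 68 → c = 34 px.
Container = 2·48 + 6·34 + 5·28 = 96 + 204 + 140 = 440 px.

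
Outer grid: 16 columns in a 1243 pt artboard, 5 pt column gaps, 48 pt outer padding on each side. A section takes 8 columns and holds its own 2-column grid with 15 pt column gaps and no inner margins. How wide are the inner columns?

Subtract both margins: 1243 − 2·48 = 1147 pt.
1147 − 15·5 = 1072; ÷16 gives c = 67 pt.
Span of 8: 8·67 + 7·5 = 536 + 35 = 571 pt.
Subtracting 1 column gap of 15 leaves 556 for 2 columns, so d = 278 pt.

278 pt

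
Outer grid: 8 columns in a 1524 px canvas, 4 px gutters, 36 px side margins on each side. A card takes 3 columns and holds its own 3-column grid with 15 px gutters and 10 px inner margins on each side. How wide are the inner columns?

Outer content = 1524 − 2·36 = 1452 px.
1452 − 7·4 = 1424; ÷8 gives c = 178 px.
3-column span = 3·178 + 2·4 = 542 px.
Inner content = 542 − 2·10 = 522 px.
3 columns + 2 gutters: 3d + 2·15 = 522.
3d = 522 − 30 = 492, so d = 164 px.

164 px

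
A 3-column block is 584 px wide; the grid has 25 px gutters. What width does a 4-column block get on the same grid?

787 px

3c + 2·25 = 584 → 3c = 534 → c = 178 px.
4 columns plus 3 gutters: 712 + 75 = 787 px.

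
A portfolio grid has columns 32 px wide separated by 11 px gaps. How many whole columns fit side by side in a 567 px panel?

13 columns

k columns need k·32 + (k−1)·11 = k·43 − 11.
k·43 − 11 ≤ 567 → k ≤ 578 / 43 ≈ 13.44, so k = 13.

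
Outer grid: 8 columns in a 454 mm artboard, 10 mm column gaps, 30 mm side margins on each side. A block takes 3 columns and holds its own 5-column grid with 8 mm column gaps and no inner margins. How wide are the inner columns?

21.9 mm

Subtract both margins: 454 − 2·30 = 394 mm.
8 columns + 7 column gaps: 8c + 7·10 = 394.
8c = 394 − 70 = 324, so c = 40.5 mm.
Span of 3: 3·40.5 + 2·10 = 121.5 + 20 = 141.5 mm.
5d + 4·8 = 141.5 → 5d = 109.5 → d = 21.9 mm.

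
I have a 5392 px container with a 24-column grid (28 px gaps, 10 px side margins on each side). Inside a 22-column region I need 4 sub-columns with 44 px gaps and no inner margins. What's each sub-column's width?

Outer content = 5392 − 2·10 = 5372 px.
5372 − 23·28 = 4728; ÷24 gives c = 197 px.
22 columns plus 21 gaps: 4334 + 588 = 4922 px.
Subtracting 3 gaps of 44 leaves 4790 for 4 columns, so d = 1197.5 px.

1197.5 px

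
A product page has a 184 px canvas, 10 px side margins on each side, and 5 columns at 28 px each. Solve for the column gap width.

Take off 20 px of margins, leaving 164 px.
Columns use 140 px, leaving 24 px across 4 column gaps = 6 px each.

6 px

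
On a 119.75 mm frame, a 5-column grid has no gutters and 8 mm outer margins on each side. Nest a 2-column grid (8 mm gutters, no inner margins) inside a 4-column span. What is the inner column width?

37.5 mm

Outer content = 119.75 − 2·8 = 103.75 mm.
103.75 / 5 = 20.75 mm per column.
With no gutters, 4 columns span 4·20.75 = 83 mm.
83 − 1·8 = 75; ÷2 gives d = 37.5 mm.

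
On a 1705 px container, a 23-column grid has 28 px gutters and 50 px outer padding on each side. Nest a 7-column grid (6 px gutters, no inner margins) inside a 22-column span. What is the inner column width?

Inside the margins: 1705 − 100 = 1605 px.
Subtracting 22 gutters of 28 leaves 989 for 23 columns, so c = 43 px.
22 columns plus 21 gutters: 946 + 588 = 1534 px.
1534 − 6·6 = 1498; ÷7 gives d = 214 px.

214 px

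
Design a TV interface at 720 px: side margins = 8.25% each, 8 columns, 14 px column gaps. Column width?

Margins: 8.25% × 720 = 59.4 px each, so content = 720 − 118.8 = 601.2 px.
8 columns + 7 column gaps: 8c + 7·14 = 601.2.
8c = 601.2 − 98 = 503.2, so c = 62.9 px.

62.9 px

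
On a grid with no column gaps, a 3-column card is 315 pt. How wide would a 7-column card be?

735 pt

3c = 315 → c = 105 pt.
7-column span = 7·105 = 735 pt.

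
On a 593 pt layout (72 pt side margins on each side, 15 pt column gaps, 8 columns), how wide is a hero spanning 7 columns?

Take off 144 pt of margins, leaving 449 pt.
8 columns + 7 column gaps: 8c + 7·15 = 449.
8c = 449 − 105 = 344, so c = 43 pt.
7 columns plus 6 column gaps: 301 + 90 = 391 pt.

391 pt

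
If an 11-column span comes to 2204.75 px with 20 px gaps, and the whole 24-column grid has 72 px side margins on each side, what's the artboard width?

2204.75 − 10·20 = 2004.75; ÷11 gives c = 182.25 px.
Total width: 2·72 + 24·182.25 + 23·20 = 4978 px.

4978 px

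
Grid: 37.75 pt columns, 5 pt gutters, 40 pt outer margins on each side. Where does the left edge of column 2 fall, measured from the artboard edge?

82.75 pt

Column 2 starts at margin + 1·(column + gutter) = 40 + 1·42.75 = 82.75 pt.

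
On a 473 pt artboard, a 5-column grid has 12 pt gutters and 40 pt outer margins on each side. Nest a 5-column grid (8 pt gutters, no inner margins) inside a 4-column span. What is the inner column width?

56 pt

Inside the margins: 473 − 80 = 393 pt.
Subtracting 4 gutters of 12 leaves 345 for 5 columns, so c = 69 pt.
4-column span = 4·69 + 3·12 = 312 pt.
Subtracting 4 gutters of 8 leaves 280 for 5 columns, so d = 56 pt.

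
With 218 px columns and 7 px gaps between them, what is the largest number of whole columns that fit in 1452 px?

k columns need k·218 + (k−1)·7 = k·225 − 7.
k·225 − 7 ≤ 1452 → k ≤ 1459 / 225 ≈ 6.48, so k = 6.

6 columns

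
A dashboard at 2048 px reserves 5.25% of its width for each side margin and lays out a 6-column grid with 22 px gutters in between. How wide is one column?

287.16 px

Margins: 5.25% × 2048 = 107.52 px each, so content = 2048 − 215.04 = 1832.96 px.
1832.96 − 5·22 = 1722.96; ÷6 gives c = 287.16 px.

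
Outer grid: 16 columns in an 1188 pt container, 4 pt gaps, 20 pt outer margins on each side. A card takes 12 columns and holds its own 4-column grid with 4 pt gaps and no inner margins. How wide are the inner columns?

Take off 40 pt of margins, leaving 1148 pt.
1148 − 15·4 = 1088; ÷16 gives c = 68 pt.
12 columns plus 11 gaps: 816 + 44 = 860 pt.
4d + 3·4 = 860 → 4d = 848 → d = 212 pt.

212 pt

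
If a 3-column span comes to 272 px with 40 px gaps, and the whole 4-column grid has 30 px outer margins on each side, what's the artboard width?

436 px

Subtracting 2 gaps of 40 leaves 192 for 3 columns, so c = 64 px.
Total width: 2·30 + 4·64 + 3·40 = 436 px.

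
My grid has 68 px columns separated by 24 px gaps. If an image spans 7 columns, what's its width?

7-column span = 7·68 + 6·24 = 620 px.

620 px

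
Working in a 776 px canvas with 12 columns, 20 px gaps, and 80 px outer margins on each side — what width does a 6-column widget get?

Take off 160 px of margins, leaving 616 px.
616 − 11·20 = 396; ÷12 gives c = 33 px.
Span of 6: 6·33 + 5·20 = 198 + 100 = 298 px.

298 px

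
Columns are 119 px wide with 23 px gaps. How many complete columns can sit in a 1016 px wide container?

7 columns: 7·119 + 6·23 = 971 px ≤ 1016.
8 columns: 1113 px > 1016. So 7.

7 columns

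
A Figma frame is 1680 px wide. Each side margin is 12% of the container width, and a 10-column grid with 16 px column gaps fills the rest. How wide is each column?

Margins: 12% × 1680 = 201.6 px each, so content = 1680 − 403.2 = 1276.8 px.
1276.8 − 9·16 = 1132.8; ÷10 gives c = 113.28 px.

113.28 px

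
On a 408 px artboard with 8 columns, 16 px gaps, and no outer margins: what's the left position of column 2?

53 px

Subtracting 7 gaps of 16 leaves 296 for 8 columns, so c = 37 px.
Each column+gutter stride is 53 px; with no margin, 1 of them is 53 px.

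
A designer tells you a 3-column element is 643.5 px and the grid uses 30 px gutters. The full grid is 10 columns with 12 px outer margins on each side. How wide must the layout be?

2239 px

643.5 − 2·30 = 583.5; ÷3 gives c = 194.5 px.
Layout = 2·12 + 10·194.5 + 9·30 = 24 + 1945 + 270 = 2239 px.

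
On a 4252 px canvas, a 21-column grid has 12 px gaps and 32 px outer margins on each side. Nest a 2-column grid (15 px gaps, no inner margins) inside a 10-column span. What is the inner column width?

Outer content = 4252 − 2·32 = 4188 px.
21 columns + 20 gaps: 21c + 20·12 = 4188.
21c = 4188 − 240 = 3948, so c = 188 px.
10-column span = 10·188 + 9·12 = 1988 px.
2 columns + 1 gap: 2d + 1·15 = 1988.
2d = 1988 − 15 = 1973, so d = 986.5 px.

986.5 px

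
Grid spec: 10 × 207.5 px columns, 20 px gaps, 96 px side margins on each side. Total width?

2447 px

Total width: 2·96 + 10·207.5 + 9·20 = 2447 px.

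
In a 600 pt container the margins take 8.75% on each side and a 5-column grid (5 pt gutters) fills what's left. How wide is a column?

95 pt

600 × (1 − 2·8.75%) = 600 × 82.5% = 495 pt for the columns.
495 − 4·5 = 475; ÷5 gives c = 95 pt.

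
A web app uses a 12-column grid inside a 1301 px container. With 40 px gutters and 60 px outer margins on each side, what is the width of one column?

Content width = 1301 − 2·60 = 1181 px.
1181 − 11·40 = 741; ÷12 gives c = 61.75 px.

61.75 px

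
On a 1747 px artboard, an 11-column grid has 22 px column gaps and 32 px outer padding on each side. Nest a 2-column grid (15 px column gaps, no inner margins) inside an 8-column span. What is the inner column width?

Inside the margins: 1747 − 64 = 1683 px.
11c + 10·22 = 1683 → 11c = 1463 → c = 133 px.
8-column span = 8·133 + 7·22 = 1218 px.
2 columns + 1 column gap: 2d + 1·15 = 1218.
2d = 1218 − 15 = 1203, so d = 601.5 px.

601.5 px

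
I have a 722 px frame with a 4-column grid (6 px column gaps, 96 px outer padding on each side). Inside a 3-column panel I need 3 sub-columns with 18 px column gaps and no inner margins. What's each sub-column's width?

Outer content = 722 − 2·96 = 530 px.
4 columns + 3 column gaps: 4c + 3·6 = 530.
4c = 530 − 18 = 512, so c = 128 px.
3 columns plus 2 column gaps: 384 + 12 = 396 px.
Subtracting 2 column gaps of 18 leaves 360 for 3 columns, so d = 120 px.

120 px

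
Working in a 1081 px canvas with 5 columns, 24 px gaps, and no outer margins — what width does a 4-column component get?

Subtracting 4 gaps of 24 leaves 985 for 5 columns, so c = 197 px.
Span of 4: 4·197 + 3·24 = 788 + 72 = 860 px.

860 px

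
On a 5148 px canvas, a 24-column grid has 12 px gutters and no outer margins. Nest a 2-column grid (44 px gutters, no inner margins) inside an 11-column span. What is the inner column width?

24 columns + 23 gutters: 24c + 23·12 = 5148.
24c = 5148 − 276 = 4872, so c = 203 px.
Span of 11: 11·203 + 10·12 = 2233 + 120 = 2353 px.
Subtracting 1 gutter of 44 leaves 2309 for 2 columns, so d = 1154.5 px.

1154.5 px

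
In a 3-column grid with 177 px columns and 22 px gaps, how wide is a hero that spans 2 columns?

2 columns plus 1 gap: 354 + 22 = 376 px.

376 px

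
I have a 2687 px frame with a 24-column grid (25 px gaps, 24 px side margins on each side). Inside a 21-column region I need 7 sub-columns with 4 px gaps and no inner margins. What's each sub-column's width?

326 px

Subtract both margins: 2687 − 2·24 = 2639 px.
Subtracting 23 gaps of 25 leaves 2064 for 24 columns, so c = 86 px.
Span of 21: 21·86 + 20·25 = 1806 + 500 = 2306 px.
2306 − 6·4 = 2282; ÷7 gives d = 326 px.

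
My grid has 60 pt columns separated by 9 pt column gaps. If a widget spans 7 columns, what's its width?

7 columns plus 6 column gaps: 420 + 54 = 474 pt.

474 pt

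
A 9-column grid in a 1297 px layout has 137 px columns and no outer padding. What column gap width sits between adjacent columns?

Columns use 1233 px, leaving 64 px across 8 column gaps = 8 px each.

8 px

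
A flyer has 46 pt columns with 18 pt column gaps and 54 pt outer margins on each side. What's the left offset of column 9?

Each column+gutter stride is 64 pt; 8 of them past the 54 pt margin is 54 + 512 = 566 pt.

566 pt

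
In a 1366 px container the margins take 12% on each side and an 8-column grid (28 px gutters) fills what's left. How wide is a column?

Margins: 12% × 1366 = 163.92 px each, so content = 1366 − 327.84 = 1038.16 px.
Subtracting 7 gutters of 28 leaves 842.16 for 8 columns, so c = 105.27 px.

105.27 px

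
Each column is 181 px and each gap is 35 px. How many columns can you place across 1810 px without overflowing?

8 columns: 8·181 + 7·35 = 1693 px ≤ 1810.
9 columns: 1909 px > 1810. So 8.

8 columns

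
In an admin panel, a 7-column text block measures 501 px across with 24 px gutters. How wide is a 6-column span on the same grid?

426 px

7c + 6·24 = 501 → 7c = 357 → c = 51 px.
6 columns plus 5 gutters: 306 + 120 = 426 px.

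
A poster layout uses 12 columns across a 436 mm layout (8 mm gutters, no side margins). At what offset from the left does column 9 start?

296 mm

12c + 11·8 = 436 → 12c = 348 → c = 29 mm.
No margin, so column 9 starts at 8·(column + gutter) = 8·37 = 296 mm.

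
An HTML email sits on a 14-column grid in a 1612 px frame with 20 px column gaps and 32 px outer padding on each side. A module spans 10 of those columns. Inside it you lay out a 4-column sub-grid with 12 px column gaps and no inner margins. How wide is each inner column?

Inside the margins: 1612 − 64 = 1548 px.
Subtracting 13 column gaps of 20 leaves 1288 for 14 columns, so c = 92 px.
10 columns plus 9 column gaps: 920 + 180 = 1100 px.
Subtracting 3 column gaps of 12 leaves 1064 for 4 columns, so d = 266 px.

266 px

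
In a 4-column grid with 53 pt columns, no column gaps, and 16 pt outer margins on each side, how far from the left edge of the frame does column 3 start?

122 pt

Before column 3: the margin + 2 columns + 2 column gaps.
Offset = 16 + 2·(53 + 0) = 16 + 106 = 122 pt.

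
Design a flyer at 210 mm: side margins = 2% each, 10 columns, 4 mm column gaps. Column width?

16.56 mm

Each margin = 2% of 210 = 4.2 mm; content = 210 − 2·4.2 = 201.6 mm.
10 columns + 9 column gaps: 10c + 9·4 = 201.6.
10c = 201.6 − 36 = 165.6, so c = 16.56 mm.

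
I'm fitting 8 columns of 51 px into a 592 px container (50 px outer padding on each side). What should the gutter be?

12 px

Content width = 592 − 2·50 = 492 px.
Columns use 408 px, leaving 84 px across 7 gutters = 12 px each.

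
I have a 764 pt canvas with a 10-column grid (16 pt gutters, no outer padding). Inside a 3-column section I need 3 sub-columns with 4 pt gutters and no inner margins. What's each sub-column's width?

10 columns + 9 gutters: 10c + 9·16 = 764.
10c = 764 − 144 = 620, so c = 62 pt.
3 columns plus 2 gutters: 186 + 32 = 218 pt.
3 columns + 2 gutters: 3d + 2·4 = 218.
3d = 218 − 8 = 210, so d = 70 pt.

70 pt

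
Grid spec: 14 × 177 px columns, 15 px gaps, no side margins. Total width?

2673 px

Summing: 2478 + 195 = 2673 px.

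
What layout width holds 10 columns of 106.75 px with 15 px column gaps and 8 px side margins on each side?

1218.5 px

Adding margins, columns and gutters: 16 + 1067.5 + 135 = 1218.5 px.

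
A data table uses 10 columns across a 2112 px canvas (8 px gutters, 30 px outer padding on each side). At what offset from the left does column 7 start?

1266 px

Inside the margins: 2112 − 60 = 2052 px.
2052 − 9·8 = 1980; ÷10 gives c = 198 px.
Each column+gutter stride is 206 px; 6 of them past the 30 px margin is 30 + 1236 = 1266 px.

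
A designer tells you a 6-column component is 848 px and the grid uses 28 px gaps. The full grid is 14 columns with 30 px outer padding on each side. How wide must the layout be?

2076 px

6c + 5·28 = 848 → 6c = 708 → c = 118 px.
Adding margins, columns and gutters: 60 + 1652 + 364 = 2076 px.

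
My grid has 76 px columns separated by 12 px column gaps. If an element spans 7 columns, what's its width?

7 columns plus 6 column gaps: 532 + 72 = 604 px.

604 px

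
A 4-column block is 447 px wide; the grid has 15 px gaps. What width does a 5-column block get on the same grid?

447 − 3·15 = 402; ÷4 gives c = 100.5 px.
5 columns plus 4 gaps: 502.5 + 60 = 562.5 px.

562.5 px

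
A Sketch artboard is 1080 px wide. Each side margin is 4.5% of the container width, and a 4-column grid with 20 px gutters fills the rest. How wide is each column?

Each margin = 4.5% of 1080 = 48.6 px; content = 1080 − 2·48.6 = 982.8 px.
982.8 − 3·20 = 922.8; ÷4 gives c = 230.7 px.

230.7 px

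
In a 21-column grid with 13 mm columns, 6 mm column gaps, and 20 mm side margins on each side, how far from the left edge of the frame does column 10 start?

191 mm

Column 10 starts at margin + 9·(column + gutter) = 20 + 9·19 = 191 mm.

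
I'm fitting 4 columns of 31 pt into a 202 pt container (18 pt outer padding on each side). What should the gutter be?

14 pt

Content width = 202 − 2·18 = 166 pt.
4·31 + 3g = 166 → 3g = 42 → g = 14 pt.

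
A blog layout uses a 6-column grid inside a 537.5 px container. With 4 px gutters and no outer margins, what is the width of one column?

537.5 − 5·4 = 517.5; ÷6 gives c = 86.25 px.

86.25 px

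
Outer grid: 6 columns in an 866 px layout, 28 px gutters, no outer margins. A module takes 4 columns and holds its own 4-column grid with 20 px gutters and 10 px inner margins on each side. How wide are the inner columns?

122 px

Subtracting 5 gutters of 28 leaves 726 for 6 columns, so c = 121 px.
Span of 4: 4·121 + 3·28 = 484 + 84 = 568 px.
Inner content = 568 − 2·10 = 548 px.
548 − 3·20 = 488; ÷4 gives d = 122 px.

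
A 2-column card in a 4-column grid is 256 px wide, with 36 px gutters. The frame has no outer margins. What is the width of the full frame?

548 px

256 − 1·36 = 220; ÷2 gives c = 110 px.
Frame = 4·110 + 3·36 = 440 + 108 = 548 px.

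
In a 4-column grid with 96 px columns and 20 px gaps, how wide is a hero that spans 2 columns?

212 px

2 columns plus 1 gap: 192 + 20 = 212 px.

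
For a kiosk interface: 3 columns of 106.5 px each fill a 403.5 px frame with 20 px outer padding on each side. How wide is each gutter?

22 px

Content width = 403.5 − 2·20 = 363.5 px.
3 columns take 3·106.5 = 319.5 px; remaining 44 splits into 2 gutters.
g = 44 / 2 = 22 px.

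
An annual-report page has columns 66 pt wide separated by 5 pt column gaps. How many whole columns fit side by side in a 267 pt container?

k columns need k·66 + (k−1)·5 = k·71 − 5.
k·71 − 5 ≤ 267 → k ≤ 272 / 71 ≈ 3.83, so k = 3.

3 columns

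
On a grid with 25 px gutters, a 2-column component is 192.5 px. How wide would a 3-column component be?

2 columns + 1 gutter: 2c + 1·25 = 192.5.
2c = 192.5 − 25 = 167.5, so c = 83.75 px.
3 columns plus 2 gutters: 251.25 + 50 = 301.25 px.

301.25 px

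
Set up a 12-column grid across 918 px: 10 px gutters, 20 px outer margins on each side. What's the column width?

Inside the margins: 918 − 40 = 878 px.
12 columns + 11 gutters: 12c + 11·10 = 878.
12c = 878 − 110 = 768, so c = 64 px.

64 px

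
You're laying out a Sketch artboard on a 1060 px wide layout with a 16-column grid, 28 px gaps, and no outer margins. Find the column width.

40 px

16c + 15·28 = 1060 → 16c = 640 → c = 40 px.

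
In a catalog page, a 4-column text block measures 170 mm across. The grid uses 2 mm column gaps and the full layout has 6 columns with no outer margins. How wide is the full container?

4 columns + 3 column gaps: 4c + 3·2 = 170.
4c = 170 − 6 = 164, so c = 41 mm.
Container = 6·41 + 5·2 = 246 + 10 = 256 mm.

256 mm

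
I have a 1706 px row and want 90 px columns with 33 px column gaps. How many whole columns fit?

14 columns

14 columns: 14·90 + 13·33 = 1689 px ≤ 1706.
15 columns: 1812 px > 1706. So 14.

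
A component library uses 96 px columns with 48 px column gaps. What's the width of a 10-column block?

1392 px

10 columns plus 9 column gaps: 960 + 432 = 1392 px.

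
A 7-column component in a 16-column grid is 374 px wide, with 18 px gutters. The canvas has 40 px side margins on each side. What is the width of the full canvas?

958 px

374 − 6·18 = 266; ÷7 gives c = 38 px.
Total width: 2·40 + 16·38 + 15·18 = 958 px.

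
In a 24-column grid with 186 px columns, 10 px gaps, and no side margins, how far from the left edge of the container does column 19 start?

3528 px

Before column 19: 18 columns + 18 gaps.
Offset = 18·(186 + 10) = 18·196 = 3528 px.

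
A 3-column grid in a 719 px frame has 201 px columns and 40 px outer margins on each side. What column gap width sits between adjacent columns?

18 px

Content width = 719 − 2·40 = 639 px.
Columns use 603 px, leaving 36 px across 2 column gaps = 18 px each.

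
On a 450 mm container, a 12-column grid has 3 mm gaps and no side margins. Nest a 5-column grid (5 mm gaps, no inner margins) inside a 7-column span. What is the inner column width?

48.25 mm

12c + 11·3 = 450 → 12c = 417 → c = 34.75 mm.
7 columns plus 6 gaps: 243.25 + 18 = 261.25 mm.
5d + 4·5 = 261.25 → 5d = 241.25 → d = 48.25 mm.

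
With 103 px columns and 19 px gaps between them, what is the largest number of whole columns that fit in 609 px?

Each extra column adds 103 + 19 = 122 px.
(609 + 19) / 122 = 5.15, so 5 columns fit.

5 columns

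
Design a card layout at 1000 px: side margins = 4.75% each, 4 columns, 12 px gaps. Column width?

217.25 px

Each margin = 4.75% of 1000 = 47.5 px; content = 1000 − 2·47.5 = 905 px.
4c + 3·12 = 905 → 4c = 869 → c = 217.25 px.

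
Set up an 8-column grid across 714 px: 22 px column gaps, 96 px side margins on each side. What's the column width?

Inside the margins: 714 − 192 = 522 px.
522 − 7·22 = 368; ÷8 gives c = 46 px.

46 px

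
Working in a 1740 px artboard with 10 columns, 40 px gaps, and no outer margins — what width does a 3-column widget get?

494 px

10c + 9·40 = 1740 → 10c = 1380 → c = 138 px.
Span of 3: 3·138 + 2·40 = 414 + 80 = 494 px.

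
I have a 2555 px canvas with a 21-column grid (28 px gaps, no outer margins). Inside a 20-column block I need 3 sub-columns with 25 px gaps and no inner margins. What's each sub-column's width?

794 px

21 columns + 20 gaps: 21c + 20·28 = 2555.
21c = 2555 − 560 = 1995, so c = 95 px.
Span of 20: 20·95 + 19·28 = 1900 + 532 = 2432 px.
Subtracting 2 gaps of 25 leaves 2382 for 3 columns, so d = 794 px.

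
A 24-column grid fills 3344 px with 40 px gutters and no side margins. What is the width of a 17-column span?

2357 px

24c + 23·40 = 3344 → 24c = 2424 → c = 101 px.
17 columns plus 16 gutters: 1717 + 640 = 2357 px.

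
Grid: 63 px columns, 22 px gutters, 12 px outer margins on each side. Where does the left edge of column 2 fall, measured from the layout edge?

Each column+gutter stride is 85 px; 1 of them past the 12 px margin is 12 + 85 = 97 px.

97 px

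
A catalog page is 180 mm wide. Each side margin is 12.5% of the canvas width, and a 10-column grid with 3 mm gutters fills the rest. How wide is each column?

180 × (1 − 2·12.5%) = 180 × 75% = 135 mm for the columns.
135 − 9·3 = 108; ÷10 gives c = 10.8 mm.

10.8 mm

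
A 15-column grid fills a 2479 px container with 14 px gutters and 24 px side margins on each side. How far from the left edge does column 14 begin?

2143 px

Content = 2479 − 2·24 = 2431 px.
15 columns + 14 gutters: 15c + 14·14 = 2431.
15c = 2431 − 196 = 2235, so c = 149 px.
Before column 14: the margin + 13 columns + 13 gutters.
Offset = 24 + 13·(149 + 14) = 24 + 2119 = 2143 px.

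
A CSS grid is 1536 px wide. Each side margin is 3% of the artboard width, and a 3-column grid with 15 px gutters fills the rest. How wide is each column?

471.28 px

Each margin = 3% of 1536 = 46.08 px; content = 1536 − 2·46.08 = 1443.84 px.
3 columns + 2 gutters: 3c + 2·15 = 1443.84.
3c = 1443.84 − 30 = 1413.84, so c = 471.28 px.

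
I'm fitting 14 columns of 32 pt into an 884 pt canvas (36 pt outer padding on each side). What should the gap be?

Subtract both margins: 884 − 2·36 = 812 pt.
14 columns take 14·32 = 448 pt; remaining 364 splits into 13 gaps.
g = 364 / 13 = 28 pt.

28 pt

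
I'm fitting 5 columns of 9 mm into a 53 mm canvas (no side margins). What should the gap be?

5 columns take 5·9 = 45 mm; remaining 8 splits into 4 gaps.
g = 8 / 4 = 2 mm.

2 mm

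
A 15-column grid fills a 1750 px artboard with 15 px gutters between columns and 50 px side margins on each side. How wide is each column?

Take off 100 px of margins, leaving 1650 px.
1650 − 14·15 = 1440; ÷15 gives c = 96 px.

96 px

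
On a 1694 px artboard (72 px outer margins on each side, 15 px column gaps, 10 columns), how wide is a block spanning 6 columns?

924 px

Take off 144 px of margins, leaving 1550 px.
10 columns + 9 column gaps: 10c + 9·15 = 1550.
10c = 1550 − 135 = 1415, so c = 141.5 px.
6 columns plus 5 column gaps: 849 + 75 = 924 px.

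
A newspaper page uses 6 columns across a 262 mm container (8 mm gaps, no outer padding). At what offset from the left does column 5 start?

6 columns + 5 gaps: 6c + 5·8 = 262.
6c = 262 − 40 = 222, so c = 37 mm.
No margin, so column 5 starts at 4·(column + gutter) = 4·45 = 180 mm.

180 mm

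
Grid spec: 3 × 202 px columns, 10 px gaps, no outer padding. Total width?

Layout = 3·202 + 2·10 = 606 + 20 = 626 px.

626 px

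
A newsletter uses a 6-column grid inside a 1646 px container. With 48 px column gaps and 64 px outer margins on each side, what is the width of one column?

213 px

Inside the margins: 1646 − 128 = 1518 px.
6 columns + 5 column gaps: 6c + 5·48 = 1518.
6c = 1518 − 240 = 1278, so c = 213 px.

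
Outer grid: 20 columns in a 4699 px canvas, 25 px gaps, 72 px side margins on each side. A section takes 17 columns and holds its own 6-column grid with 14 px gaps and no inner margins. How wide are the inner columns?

Subtract both margins: 4699 − 2·72 = 4555 px.
20c + 19·25 = 4555 → 20c = 4080 → c = 204 px.
17-column span = 17·204 + 16·25 = 3868 px.
Subtracting 5 gaps of 14 leaves 3798 for 6 columns, so d = 633 px.

633 px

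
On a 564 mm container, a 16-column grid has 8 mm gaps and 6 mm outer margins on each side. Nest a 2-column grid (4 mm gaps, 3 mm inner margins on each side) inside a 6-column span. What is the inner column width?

Inside the margins: 564 − 12 = 552 mm.
552 − 15·8 = 432; ÷16 gives c = 27 mm.
6-column span = 6·27 + 5·8 = 202 mm.
Inner content = 202 − 2·3 = 196 mm.
Subtracting 1 gap of 4 leaves 192 for 2 columns, so d = 96 mm.

96 mm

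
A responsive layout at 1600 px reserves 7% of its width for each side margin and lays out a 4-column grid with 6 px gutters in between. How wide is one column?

Each margin = 7% of 1600 = 112 px; content = 1600 − 2·112 = 1376 px.
4 columns + 3 gutters: 4c + 3·6 = 1376.
4c = 1376 − 18 = 1358, so c = 339.5 px.

339.5 px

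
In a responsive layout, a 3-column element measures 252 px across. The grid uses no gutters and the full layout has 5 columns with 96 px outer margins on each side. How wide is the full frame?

252 / 3 = 84 px per column.
Total width: 2·96 + 5·84 = 612 px.

612 px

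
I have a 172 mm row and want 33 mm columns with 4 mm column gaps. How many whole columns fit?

4 columns: 4·33 + 3·4 = 144 mm ≤ 172.
5 columns: 181 mm > 172. So 4.

4 columns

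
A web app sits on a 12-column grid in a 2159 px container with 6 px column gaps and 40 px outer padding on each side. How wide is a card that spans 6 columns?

Content width = 2159 − 2·40 = 2079 px.
Subtracting 11 column gaps of 6 leaves 2013 for 12 columns, so c = 167.75 px.
6 columns plus 5 column gaps: 1006.5 + 30 = 1036.5 px.

1036.5 px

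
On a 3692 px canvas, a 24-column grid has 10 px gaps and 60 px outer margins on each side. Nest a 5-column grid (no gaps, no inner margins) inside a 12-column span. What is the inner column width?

356.2 px

Outer content = 3692 − 2·60 = 3572 px.
24 columns + 23 gaps: 24c + 23·10 = 3572.
24c = 3572 − 230 = 3342, so c = 139.25 px.
12-column span = 12·139.25 + 11·10 = 1781 px.
1781 / 5 = 356.2 px per column.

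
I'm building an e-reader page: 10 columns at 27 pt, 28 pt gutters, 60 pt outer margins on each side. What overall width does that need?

642 pt

Adding margins, columns and gutters: 120 + 270 + 252 = 642 pt.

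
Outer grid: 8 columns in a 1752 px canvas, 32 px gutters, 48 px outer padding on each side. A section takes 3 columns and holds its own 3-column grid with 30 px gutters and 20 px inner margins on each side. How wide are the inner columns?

167 px

Inside the margins: 1752 − 96 = 1656 px.
Subtracting 7 gutters of 32 leaves 1432 for 8 columns, so c = 179 px.
3-column span = 3·179 + 2·32 = 601 px.
Inner content = 601 − 2·20 = 561 px.
3d + 2·30 = 561 → 3d = 501 → d = 167 px.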